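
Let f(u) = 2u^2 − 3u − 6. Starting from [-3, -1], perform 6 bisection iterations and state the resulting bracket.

[-1.15625, -1.125]

f(-2) = 8 > 0, so the root lies in [-2, -1]
f(-1.5) = 3 > 0, so the root lies in [-1.5, -1]
f(-1.25) = 0.875 > 0, so the root lies in [-1.25, -1]
f(-1.125) = -0.0938 < 0, so the root lies in [-1.25, -1.125]
f(-1.1875) = 0.3828 > 0, so the root lies in [-1.1875, -1.125]
f(-1.15625) = 0.1426 > 0, so the root lies in [-1.15625, -1.125]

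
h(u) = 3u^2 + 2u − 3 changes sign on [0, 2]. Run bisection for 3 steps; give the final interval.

midpoint 1: h = 2 > 0 → [0, 1]
midpoint 0.5: h = -1.25 < 0 → [0.5, 1]
midpoint 0.75: h = 0.1875 > 0 → [0.5, 0.75]

[0.5, 0.75]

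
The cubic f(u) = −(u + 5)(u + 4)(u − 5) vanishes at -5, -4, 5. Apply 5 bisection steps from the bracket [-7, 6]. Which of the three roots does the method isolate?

5

f(-0.5) = 86.625 > 0, so the root lies in [-0.5, 6]
f(2.75) = 117.703125 > 0, so the root lies in [2.75, 6]
f(4.375) = 49.072266 > 0, so the root lies in [4.375, 6]
f(5.1875) = -17.5496 < 0, so the root lies in [4.375, 5.1875]
f(4.78125) = 18.7888 > 0, so the root lies in [4.78125, 5.1875]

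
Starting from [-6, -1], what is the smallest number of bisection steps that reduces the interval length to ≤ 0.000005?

20

Width after n steps is 5/2^n. Need 2^n ≥ 5/0.000005 = 1000000.
2^19 = 524288 < 1000000 ≤ 2^20 = 1048576, so n = 20.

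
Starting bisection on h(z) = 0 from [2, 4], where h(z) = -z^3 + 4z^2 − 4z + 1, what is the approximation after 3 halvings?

2.75

z = 3 gives h = -2, negative; keep [2, 3]
z = 2.5 gives h = 0.375, positive; keep [2.5, 3]
z = 2.75 gives h = -0.546875, negative; keep [2.5, 2.75]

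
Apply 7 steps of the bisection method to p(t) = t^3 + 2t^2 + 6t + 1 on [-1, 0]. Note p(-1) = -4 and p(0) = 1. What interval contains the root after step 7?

[-0.1796875, -0.171875]

t = -0.5 gives p = -1.625, negative; keep [-0.5, 0]
t = -0.25 gives p = -0.390625, negative; keep [-0.25, 0]
t = -0.125 gives p = 0.279297, positive; keep [-0.25, -0.125]
t = -0.1875 gives p = -0.0613, negative; keep [-0.1875, -0.125]
t = -0.15625 gives p = 0.1075, positive; keep [-0.1875, -0.15625]
t = -0.171875 gives p = 0.0228, positive; keep [-0.1875, -0.171875]
t = -0.1796875 gives p = -0.0194, negative; keep [-0.1796875, -0.171875]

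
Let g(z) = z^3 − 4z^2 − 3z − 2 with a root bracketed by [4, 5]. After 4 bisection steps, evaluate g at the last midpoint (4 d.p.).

-0.9563

midpoint 4.5: g = -5.375 < 0 → [4.5, 5]
midpoint 4.75: g = 0.671875 > 0 → [4.5, 4.75]
midpoint 4.625: g = -2.505859 < 0 → [4.625, 4.75]
midpoint 4.6875: g = -0.9563 < 0 → [4.6875, 4.75]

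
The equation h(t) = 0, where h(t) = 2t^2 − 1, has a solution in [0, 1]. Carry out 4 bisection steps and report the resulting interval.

[0.6875, 0.75]

t = 0.5 gives h = -0.5, negative; keep [0.5, 1]
t = 0.75 gives h = 0.125, positive; keep [0.5, 0.75]
t = 0.625 gives h = -0.21875, negative; keep [0.625, 0.75]
t = 0.6875 gives h = -0.0547, negative; keep [0.6875, 0.75]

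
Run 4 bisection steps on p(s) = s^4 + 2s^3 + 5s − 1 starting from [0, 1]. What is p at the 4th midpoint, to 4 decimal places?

-0.0481

p(0.5) = 1.8125 > 0, so the root lies in [0, 0.5]
p(0.25) = 0.285156 > 0, so the root lies in [0, 0.25]
p(0.125) = -0.37085 < 0, so the root lies in [0.125, 0.25]
p(0.1875) = -0.0481 < 0, so the root lies in [0.1875, 0.25]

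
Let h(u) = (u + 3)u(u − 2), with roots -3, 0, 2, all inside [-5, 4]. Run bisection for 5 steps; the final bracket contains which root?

-3

midpoint -0.5: h = 3.125 > 0 → [-5, -0.5]
midpoint -2.75: h = 3.265625 > 0 → [-5, -2.75]
midpoint -3.875: h = -19.919922 < 0 → [-3.875, -2.75]
midpoint -3.3125: h = -5.4993 < 0 → [-3.3125, -2.75]
midpoint -3.03125: h = -0.4766 < 0 → [-3.03125, -2.75]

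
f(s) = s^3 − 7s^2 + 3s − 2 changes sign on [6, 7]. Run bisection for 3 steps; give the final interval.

[6.5, 6.625]

m = 6.5, f(m) = -3.625 (−); new bracket [6.5, 7]
m = 6.75, f(m) = 6.859375 (+); new bracket [6.5, 6.75]
m = 6.625, f(m) = 1.416016 (+); new bracket [6.5, 6.625]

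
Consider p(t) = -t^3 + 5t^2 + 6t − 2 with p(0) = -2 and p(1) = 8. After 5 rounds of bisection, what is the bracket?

[0.25, 0.28125]

p(0.5) = 2.125 > 0, so the root lies in [0, 0.5]
p(0.25) = -0.203125 < 0, so the root lies in [0.25, 0.5]
p(0.375) = 0.900391 > 0, so the root lies in [0.25, 0.375]
p(0.3125) = 0.3328 > 0, so the root lies in [0.25, 0.3125]
p(0.28125) = 0.0608 > 0, so the root lies in [0.25, 0.28125]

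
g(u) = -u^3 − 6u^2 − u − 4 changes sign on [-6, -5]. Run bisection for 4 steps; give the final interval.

[-6, -5.9375]

g(-5.5) = -13.625 < 0, so the root lies in [-6, -5.5]
g(-5.75) = -6.515625 < 0, so the root lies in [-6, -5.75]
g(-5.875) = -2.439453 < 0, so the root lies in [-6, -5.875]
g(-5.9375) = -0.2659 < 0, so the root lies in [-6, -5.9375]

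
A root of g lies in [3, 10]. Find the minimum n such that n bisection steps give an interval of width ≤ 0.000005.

21

Width after n steps is 7/2^n. Need 2^n ≥ 7/0.000005 = 1400000.
2^20 = 1048576 < 1400000 ≤ 2^21 = 2097152, so n = 21.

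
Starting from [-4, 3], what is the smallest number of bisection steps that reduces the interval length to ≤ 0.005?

11

Width after n steps is 7/2^n. Need 2^n ≥ 7/0.005 = 1400.
2^10 = 1024 < 1400 ≤ 2^11 = 2048, so n = 11.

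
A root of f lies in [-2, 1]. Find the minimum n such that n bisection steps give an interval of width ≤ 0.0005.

13

Width after n steps is 3/2^n. Need 2^n ≥ 3/0.0005 = 6000.
2^12 = 4096 < 6000 ≤ 2^13 = 8192, so n = 13.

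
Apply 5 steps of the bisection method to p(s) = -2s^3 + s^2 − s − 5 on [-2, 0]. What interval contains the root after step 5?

[-1.125, -1.0625]

s = -1 gives p = -1, negative; keep [-2, -1]
s = -1.5 gives p = 5.5, positive; keep [-1.5, -1]
s = -1.25 gives p = 1.71875, positive; keep [-1.25, -1]
s = -1.125 gives p = 0.2383, positive; keep [-1.125, -1]
s = -1.0625 gives p = -0.4097, negative; keep [-1.125, -1.0625]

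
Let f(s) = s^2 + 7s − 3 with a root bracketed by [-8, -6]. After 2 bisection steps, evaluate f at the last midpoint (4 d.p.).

0.7500

midpoint -7: f = -3 < 0 → [-8, -7]
midpoint -7.5: f = 0.75 > 0 → [-7.5, -7]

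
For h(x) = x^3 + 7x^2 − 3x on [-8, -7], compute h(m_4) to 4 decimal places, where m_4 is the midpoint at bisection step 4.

-1.8884

m = -7.5, h(m) = -5.625 (−); new bracket [-7.5, -7]
m = -7.25, h(m) = 8.609375 (+); new bracket [-7.5, -7.25]
m = -7.375, h(m) = 1.728516 (+); new bracket [-7.5, -7.375]
m = -7.4375, h(m) = -1.8884 (−); new bracket [-7.4375, -7.375]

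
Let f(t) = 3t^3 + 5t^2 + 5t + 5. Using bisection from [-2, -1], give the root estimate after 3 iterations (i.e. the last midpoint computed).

-1.375

midpoint -1.5: f = -1.375 < 0 → [-1.5, -1]
midpoint -1.25: f = 0.703125 > 0 → [-1.5, -1.25]
midpoint -1.375: f = -0.220703 < 0 → [-1.375, -1.25]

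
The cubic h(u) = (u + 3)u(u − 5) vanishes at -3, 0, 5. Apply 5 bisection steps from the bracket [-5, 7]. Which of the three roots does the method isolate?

m = 1, h(m) = -16 (−); new bracket [1, 7]
m = 4, h(m) = -28 (−); new bracket [4, 7]
m = 5.5, h(m) = 23.375 (+); new bracket [4, 5.5]
m = 4.75, h(m) = -9.2031 (−); new bracket [4.75, 5.5]
m = 5.125, h(m) = 5.2051 (+); new bracket [4.75, 5.125]

5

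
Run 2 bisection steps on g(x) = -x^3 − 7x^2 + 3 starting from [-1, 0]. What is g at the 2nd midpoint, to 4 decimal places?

-0.5156

m = -0.5, g(m) = 1.375 (+); new bracket [-1, -0.5]
m = -0.75, g(m) = -0.515625 (−); new bracket [-0.75, -0.5]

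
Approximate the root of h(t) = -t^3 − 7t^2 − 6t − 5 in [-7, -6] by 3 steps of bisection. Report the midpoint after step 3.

t = -6.5 gives h = 12.875, positive; keep [-6.5, -6]
t = -6.25 gives h = 3.203125, positive; keep [-6.25, -6]
t = -6.125 gives h = -1.076172, negative; keep [-6.25, -6.125]

-6.125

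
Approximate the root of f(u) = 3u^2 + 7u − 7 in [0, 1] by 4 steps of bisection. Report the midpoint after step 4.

m = 0.5, f(m) = -2.75 (−); new bracket [0.5, 1]
m = 0.75, f(m) = -0.0625 (−); new bracket [0.75, 1]
m = 0.875, f(m) = 1.421875 (+); new bracket [0.75, 0.875]
m = 0.8125, f(m) = 0.668 (+); new bracket [0.75, 0.8125]

0.8125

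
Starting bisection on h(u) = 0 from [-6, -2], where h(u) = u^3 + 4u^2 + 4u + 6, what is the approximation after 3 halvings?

-3.5

h(-4) = -10 < 0, so the root lies in [-4, -2]
h(-3) = 3 > 0, so the root lies in [-4, -3]
h(-3.5) = -1.875 < 0, so the root lies in [-3.5, -3]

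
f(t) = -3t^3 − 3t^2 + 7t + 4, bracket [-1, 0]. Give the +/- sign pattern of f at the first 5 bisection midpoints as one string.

+----

midpoint -0.5: f = 0.125 > 0 → [-1, -0.5]
midpoint -0.75: f = -1.671875 < 0 → [-0.75, -0.5]
midpoint -0.625: f = -0.814453 < 0 → [-0.625, -0.5]
midpoint -0.5625: f = -0.3528 < 0 → [-0.5625, -0.5]
midpoint -0.53125: f = -0.1156 < 0 → [-0.53125, -0.5]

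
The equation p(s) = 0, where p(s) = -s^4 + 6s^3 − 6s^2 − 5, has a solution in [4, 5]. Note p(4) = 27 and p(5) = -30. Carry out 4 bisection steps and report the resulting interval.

s = 4.5 gives p = 10.1875, positive; keep [4.5, 5]
s = 4.75 gives p = -6.410156, negative; keep [4.5, 4.75]
s = 4.625 gives p = 2.687256, positive; keep [4.625, 4.75]
s = 4.6875 gives p = -1.6526, negative; keep [4.625, 4.6875]

[4.625, 4.6875]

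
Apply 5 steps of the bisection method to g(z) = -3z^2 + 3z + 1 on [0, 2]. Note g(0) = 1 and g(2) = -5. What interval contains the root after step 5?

[1.25, 1.3125]

m = 1, g(m) = 1 (+); new bracket [1, 2]
m = 1.5, g(m) = -1.25 (−); new bracket [1, 1.5]
m = 1.25, g(m) = 0.0625 (+); new bracket [1.25, 1.5]
m = 1.375, g(m) = -0.5469 (−); new bracket [1.25, 1.375]
m = 1.3125, g(m) = -0.2305 (−); new bracket [1.25, 1.3125]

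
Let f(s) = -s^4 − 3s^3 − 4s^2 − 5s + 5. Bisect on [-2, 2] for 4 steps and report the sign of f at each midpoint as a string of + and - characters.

f(0) = 5 > 0, so the root lies in [0, 2]
f(1) = -8 < 0, so the root lies in [0, 1]
f(0.5) = 1.0625 > 0, so the root lies in [0.5, 1]
f(0.75) = -2.582 < 0, so the root lies in [0.5, 0.75]

+-+-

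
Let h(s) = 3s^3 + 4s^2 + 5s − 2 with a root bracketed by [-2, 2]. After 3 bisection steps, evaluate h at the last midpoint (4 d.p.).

1.8750

s = 0 gives h = -2, negative; keep [0, 2]
s = 1 gives h = 10, positive; keep [0, 1]
s = 0.5 gives h = 1.875, positive; keep [0, 0.5]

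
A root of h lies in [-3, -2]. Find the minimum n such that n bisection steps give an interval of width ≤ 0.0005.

Width after n steps is 1/2^n. Need 2^n ≥ 1/0.0005 = 2000.
2^10 = 1024 < 2000 ≤ 2^11 = 2048, so n = 11.

11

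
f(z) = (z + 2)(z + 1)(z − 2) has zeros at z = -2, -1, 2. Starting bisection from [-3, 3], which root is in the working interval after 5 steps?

midpoint 0: f = -4 < 0 → [0, 3]
midpoint 1.5: f = -4.375 < 0 → [1.5, 3]
midpoint 2.25: f = 3.453125 > 0 → [1.5, 2.25]
midpoint 1.875: f = -1.3926 < 0 → [1.875, 2.25]
midpoint 2.0625: f = 0.7776 > 0 → [1.875, 2.0625]

2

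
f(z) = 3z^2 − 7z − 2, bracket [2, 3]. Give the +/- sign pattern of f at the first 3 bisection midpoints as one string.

-++

f(2.5) = -0.75 < 0, so the root lies in [2.5, 3]
f(2.75) = 1.4375 > 0, so the root lies in [2.5, 2.75]
f(2.625) = 0.296875 > 0, so the root lies in [2.5, 2.625]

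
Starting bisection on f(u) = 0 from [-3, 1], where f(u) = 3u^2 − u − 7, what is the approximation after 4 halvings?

-1.25

u = -1 gives f = -3, negative; keep [-3, -1]
u = -2 gives f = 7, positive; keep [-2, -1]
u = -1.5 gives f = 1.25, positive; keep [-1.5, -1]
u = -1.25 gives f = -1.0625, negative; keep [-1.5, -1.25]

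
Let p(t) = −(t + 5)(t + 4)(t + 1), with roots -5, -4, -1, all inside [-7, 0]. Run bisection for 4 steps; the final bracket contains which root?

m = -3.5, p(m) = 1.875 (+); new bracket [-3.5, 0]
m = -1.75, p(m) = 5.484375 (+); new bracket [-1.75, 0]
m = -0.875, p(m) = -1.611328 (−); new bracket [-1.75, -0.875]
m = -1.3125, p(m) = 3.0969 (+); new bracket [-1.3125, -0.875]

-1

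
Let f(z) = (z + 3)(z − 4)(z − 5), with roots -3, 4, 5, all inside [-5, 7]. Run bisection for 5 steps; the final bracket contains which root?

z = 1 gives f = 48, positive; keep [-5, 1]
z = -2 gives f = 42, positive; keep [-5, -2]
z = -3.5 gives f = -31.875, negative; keep [-3.5, -2]
z = -2.75 gives f = 13.0781, positive; keep [-3.5, -2.75]
z = -3.125 gives f = -7.2363, negative; keep [-3.125, -2.75]

-3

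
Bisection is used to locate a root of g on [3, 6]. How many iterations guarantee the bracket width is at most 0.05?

6

Width after n steps is 3/2^n. Need 2^n ≥ 3/0.05 = 60.
2^5 = 32 < 60 ≤ 2^6 = 64, so n = 6.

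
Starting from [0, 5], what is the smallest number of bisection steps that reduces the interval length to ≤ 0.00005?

Width after n steps is 5/2^n. Need 2^n ≥ 5/0.00005 = 100000.
2^16 = 65536 < 100000 ≤ 2^17 = 131072, so n = 17.

17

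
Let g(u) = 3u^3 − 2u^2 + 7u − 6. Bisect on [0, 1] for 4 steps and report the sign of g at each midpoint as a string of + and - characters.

--+-

u = 0.5 gives g = -2.625, negative; keep [0.5, 1]
u = 0.75 gives g = -0.609375, negative; keep [0.75, 1]
u = 0.875 gives g = 0.603516, positive; keep [0.75, 0.875]
u = 0.8125 gives g = -0.0237, negative; keep [0.8125, 0.875]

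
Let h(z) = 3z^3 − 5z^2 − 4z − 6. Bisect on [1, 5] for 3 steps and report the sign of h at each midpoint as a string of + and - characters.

midpoint 3: h = 18 > 0 → [1, 3]
midpoint 2: h = -10 < 0 → [2, 3]
midpoint 2.5: h = -0.375 < 0 → [2.5, 3]

+--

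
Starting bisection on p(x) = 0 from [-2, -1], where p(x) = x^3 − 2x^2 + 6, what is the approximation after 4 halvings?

-1.3125

p(-1.5) = -1.875 < 0, so the root lies in [-1.5, -1]
p(-1.25) = 0.921875 > 0, so the root lies in [-1.5, -1.25]
p(-1.375) = -0.380859 < 0, so the root lies in [-1.375, -1.25]
p(-1.3125) = 0.2937 > 0, so the root lies in [-1.375, -1.3125]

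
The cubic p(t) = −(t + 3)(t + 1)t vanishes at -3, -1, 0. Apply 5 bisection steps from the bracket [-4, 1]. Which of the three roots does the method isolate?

m = -1.5, p(m) = -1.125 (−); new bracket [-4, -1.5]
m = -2.75, p(m) = -1.203125 (−); new bracket [-4, -2.75]
m = -3.375, p(m) = 3.005859 (+); new bracket [-3.375, -2.75]
m = -3.0625, p(m) = 0.3948 (+); new bracket [-3.0625, -2.75]
m = -2.90625, p(m) = -0.5194 (−); new bracket [-3.0625, -2.90625]

-3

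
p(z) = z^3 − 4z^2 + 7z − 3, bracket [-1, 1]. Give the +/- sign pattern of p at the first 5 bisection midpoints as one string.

--++-

z = 0 gives p = -3, negative; keep [0, 1]
z = 0.5 gives p = -0.375, negative; keep [0.5, 1]
z = 0.75 gives p = 0.421875, positive; keep [0.5, 0.75]
z = 0.625 gives p = 0.0566, positive; keep [0.5, 0.625]
z = 0.5625 gives p = -0.1501, negative; keep [0.5625, 0.625]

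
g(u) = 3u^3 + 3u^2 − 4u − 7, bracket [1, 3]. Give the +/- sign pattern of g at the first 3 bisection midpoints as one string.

++-

m = 2, g(m) = 21 (+); new bracket [1, 2]
m = 1.5, g(m) = 3.875 (+); new bracket [1, 1.5]
m = 1.25, g(m) = -1.453125 (−); new bracket [1.25, 1.5]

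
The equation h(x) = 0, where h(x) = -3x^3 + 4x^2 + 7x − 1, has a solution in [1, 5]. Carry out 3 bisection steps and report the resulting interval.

[2, 2.5]

m = 3, h(m) = -25 (−); new bracket [1, 3]
m = 2, h(m) = 5 (+); new bracket [2, 3]
m = 2.5, h(m) = -5.375 (−); new bracket [2, 2.5]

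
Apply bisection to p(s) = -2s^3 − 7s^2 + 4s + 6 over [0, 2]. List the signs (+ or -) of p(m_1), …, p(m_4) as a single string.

midpoint 1: p = 1 > 0 → [1, 2]
midpoint 1.5: p = -10.5 < 0 → [1, 1.5]
midpoint 1.25: p = -3.84375 < 0 → [1, 1.25]
midpoint 1.125: p = -1.207 < 0 → [1, 1.125]

+---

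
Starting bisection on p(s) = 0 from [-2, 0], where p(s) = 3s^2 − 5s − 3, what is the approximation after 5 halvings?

-0.4375

m = -1, p(m) = 5 (+); new bracket [-1, 0]
m = -0.5, p(m) = 0.25 (+); new bracket [-0.5, 0]
m = -0.25, p(m) = -1.5625 (−); new bracket [-0.5, -0.25]
m = -0.375, p(m) = -0.7031 (−); new bracket [-0.5, -0.375]
m = -0.4375, p(m) = -0.2383 (−); new bracket [-0.5, -0.4375]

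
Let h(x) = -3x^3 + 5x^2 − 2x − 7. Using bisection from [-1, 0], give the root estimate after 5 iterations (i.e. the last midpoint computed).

-0.84375

x = -0.5 gives h = -4.375, negative; keep [-1, -0.5]
x = -0.75 gives h = -1.421875, negative; keep [-1, -0.75]
x = -0.875 gives h = 0.587891, positive; keep [-0.875, -0.75]
x = -0.8125 gives h = -0.4651, negative; keep [-0.875, -0.8125]
x = -0.84375 gives h = 0.0491, positive; keep [-0.84375, -0.8125]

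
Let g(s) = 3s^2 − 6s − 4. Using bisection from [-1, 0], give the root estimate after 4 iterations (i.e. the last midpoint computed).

-0.5625

midpoint -0.5: g = -0.25 < 0 → [-1, -0.5]
midpoint -0.75: g = 2.1875 > 0 → [-0.75, -0.5]
midpoint -0.625: g = 0.921875 > 0 → [-0.625, -0.5]
midpoint -0.5625: g = 0.3242 > 0 → [-0.5625, -0.5]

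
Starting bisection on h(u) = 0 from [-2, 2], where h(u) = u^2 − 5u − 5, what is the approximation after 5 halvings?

-0.875

m = 0, h(m) = -5 (−); new bracket [-2, 0]
m = -1, h(m) = 1 (+); new bracket [-1, 0]
m = -0.5, h(m) = -2.25 (−); new bracket [-1, -0.5]
m = -0.75, h(m) = -0.6875 (−); new bracket [-1, -0.75]
m = -0.875, h(m) = 0.1406 (+); new bracket [-0.875, -0.75]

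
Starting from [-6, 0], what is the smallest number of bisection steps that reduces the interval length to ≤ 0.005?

11

Width after n steps is 6/2^n. Need 2^n ≥ 6/0.005 = 1200.
2^10 = 1024 < 1200 ≤ 2^11 = 2048, so n = 11.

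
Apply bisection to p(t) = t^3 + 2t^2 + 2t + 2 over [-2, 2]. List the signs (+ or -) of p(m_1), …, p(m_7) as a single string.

+++---+

t = 0 gives p = 2, positive; keep [-2, 0]
t = -1 gives p = 1, positive; keep [-2, -1]
t = -1.5 gives p = 0.125, positive; keep [-2, -1.5]
t = -1.75 gives p = -0.7344, negative; keep [-1.75, -1.5]
t = -1.625 gives p = -0.2598, negative; keep [-1.625, -1.5]
t = -1.5625 gives p = -0.0569, negative; keep [-1.5625, -1.5]
t = -1.53125 gives p = 0.0366, positive; keep [-1.5625, -1.53125]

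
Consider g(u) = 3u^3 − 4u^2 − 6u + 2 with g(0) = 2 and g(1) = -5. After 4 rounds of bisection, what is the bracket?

[0.25, 0.3125]

g(0.5) = -1.625 < 0, so the root lies in [0, 0.5]
g(0.25) = 0.296875 > 0, so the root lies in [0.25, 0.5]
g(0.375) = -0.654297 < 0, so the root lies in [0.25, 0.375]
g(0.3125) = -0.1741 < 0, so the root lies in [0.25, 0.3125]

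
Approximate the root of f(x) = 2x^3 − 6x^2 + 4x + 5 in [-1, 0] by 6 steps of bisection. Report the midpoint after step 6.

-0.609375

m = -0.5, f(m) = 1.25 (+); new bracket [-1, -0.5]
m = -0.75, f(m) = -2.21875 (−); new bracket [-0.75, -0.5]
m = -0.625, f(m) = -0.332031 (−); new bracket [-0.625, -0.5]
m = -0.5625, f(m) = 0.4956 (+); new bracket [-0.625, -0.5625]
m = -0.59375, f(m) = 0.0911 (+); new bracket [-0.625, -0.59375]
m = -0.609375, f(m) = -0.1181 (−); new bracket [-0.609375, -0.59375]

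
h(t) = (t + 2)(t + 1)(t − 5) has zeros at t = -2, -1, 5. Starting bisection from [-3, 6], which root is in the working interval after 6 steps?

5

midpoint 1.5: h = -30.625 < 0 → [1.5, 6]
midpoint 3.75: h = -34.140625 < 0 → [3.75, 6]
midpoint 4.875: h = -5.048828 < 0 → [4.875, 6]
midpoint 5.4375: h = 20.947 > 0 → [4.875, 5.4375]
midpoint 5.15625: h = 6.8837 > 0 → [4.875, 5.15625]
midpoint 5.015625: h = 0.6594 > 0 → [4.875, 5.015625]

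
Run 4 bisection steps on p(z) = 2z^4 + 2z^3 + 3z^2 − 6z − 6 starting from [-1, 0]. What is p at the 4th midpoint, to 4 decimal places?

z = -0.5 gives p = -2.375, negative; keep [-1, -0.5]
z = -0.75 gives p = -0.023438, negative; keep [-1, -0.75]
z = -0.875 gives p = 1.379395, positive; keep [-0.875, -0.75]
z = -0.8125 gives p = 0.6543, positive; keep [-0.8125, -0.75]

0.6543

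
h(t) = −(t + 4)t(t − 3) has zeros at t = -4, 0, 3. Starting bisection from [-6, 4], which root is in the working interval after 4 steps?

midpoint -1: h = -12 < 0 → [-6, -1]
midpoint -3.5: h = -11.375 < 0 → [-6, -3.5]
midpoint -4.75: h = 27.609375 > 0 → [-4.75, -3.5]
midpoint -4.125: h = 3.6738 > 0 → [-4.125, -3.5]

-4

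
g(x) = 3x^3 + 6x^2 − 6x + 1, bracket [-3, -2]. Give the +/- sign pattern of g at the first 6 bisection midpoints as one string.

++---+

x = -2.5 gives g = 6.625, positive; keep [-3, -2.5]
x = -2.75 gives g = 0.484375, positive; keep [-3, -2.75]
x = -2.875 gives g = -3.447266, negative; keep [-2.875, -2.75]
x = -2.8125 gives g = -1.406, negative; keep [-2.8125, -2.75]
x = -2.78125 gives g = -0.4422, negative; keep [-2.78125, -2.75]
x = -2.765625 gives g = 0.0257, positive; keep [-2.78125, -2.765625]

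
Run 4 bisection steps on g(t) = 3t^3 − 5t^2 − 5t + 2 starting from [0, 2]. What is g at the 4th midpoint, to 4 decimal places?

midpoint 1: g = -5 < 0 → [0, 1]
midpoint 0.5: g = -1.375 < 0 → [0, 0.5]
midpoint 0.25: g = 0.484375 > 0 → [0.25, 0.5]
midpoint 0.375: g = -0.4199 < 0 → [0.25, 0.375]

-0.4199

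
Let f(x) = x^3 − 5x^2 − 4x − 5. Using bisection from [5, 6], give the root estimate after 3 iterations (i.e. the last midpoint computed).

midpoint 5.5: f = -11.875 < 0 → [5.5, 6]
midpoint 5.75: f = -3.203125 < 0 → [5.75, 6]
midpoint 5.875: f = 1.701172 > 0 → [5.75, 5.875]

5.875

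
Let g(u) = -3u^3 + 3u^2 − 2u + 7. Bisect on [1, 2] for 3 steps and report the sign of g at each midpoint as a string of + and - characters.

+--

m = 1.5, g(m) = 0.625 (+); new bracket [1.5, 2]
m = 1.75, g(m) = -3.390625 (−); new bracket [1.5, 1.75]
m = 1.625, g(m) = -1.201172 (−); new bracket [1.5, 1.625]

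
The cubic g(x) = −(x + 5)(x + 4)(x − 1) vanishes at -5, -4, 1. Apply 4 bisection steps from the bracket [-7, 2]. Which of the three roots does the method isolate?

midpoint -2.5: g = 13.125 > 0 → [-2.5, 2]
midpoint -0.25: g = 22.265625 > 0 → [-0.25, 2]
midpoint 0.875: g = 3.580078 > 0 → [0.875, 2]
midpoint 1.4375: g = -15.3142 < 0 → [0.875, 1.4375]

1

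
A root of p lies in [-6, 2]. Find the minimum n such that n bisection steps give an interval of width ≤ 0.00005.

18

Width after n steps is 8/2^n. Need 2^n ≥ 8/0.00005 = 160000.
2^17 = 131072 < 160000 ≤ 2^18 = 262144, so n = 18.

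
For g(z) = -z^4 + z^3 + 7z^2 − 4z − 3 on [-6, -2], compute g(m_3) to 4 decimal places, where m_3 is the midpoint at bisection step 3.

m = -4, g(m) = -195 (−); new bracket [-4, -2]
m = -3, g(m) = -36 (−); new bracket [-3, -2]
m = -2.5, g(m) = -3.9375 (−); new bracket [-2.5, -2]

-3.9375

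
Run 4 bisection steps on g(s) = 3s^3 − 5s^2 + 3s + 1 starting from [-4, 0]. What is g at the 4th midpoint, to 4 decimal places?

-0.1094

m = -2, g(m) = -49 (−); new bracket [-2, 0]
m = -1, g(m) = -10 (−); new bracket [-1, 0]
m = -0.5, g(m) = -2.125 (−); new bracket [-0.5, 0]
m = -0.25, g(m) = -0.1094 (−); new bracket [-0.25, 0]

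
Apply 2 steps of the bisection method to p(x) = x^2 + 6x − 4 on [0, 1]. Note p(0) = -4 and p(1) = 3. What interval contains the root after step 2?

p(0.5) = -0.75 < 0, so the root lies in [0.5, 1]
p(0.75) = 1.0625 > 0, so the root lies in [0.5, 0.75]

[0.5, 0.75]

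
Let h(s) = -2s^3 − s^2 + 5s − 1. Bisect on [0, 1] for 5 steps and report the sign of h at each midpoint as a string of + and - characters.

++--+

midpoint 0.5: h = 1 > 0 → [0, 0.5]
midpoint 0.25: h = 0.15625 > 0 → [0, 0.25]
midpoint 0.125: h = -0.394531 < 0 → [0.125, 0.25]
midpoint 0.1875: h = -0.1108 < 0 → [0.1875, 0.25]
midpoint 0.21875: h = 0.025 > 0 → [0.1875, 0.21875]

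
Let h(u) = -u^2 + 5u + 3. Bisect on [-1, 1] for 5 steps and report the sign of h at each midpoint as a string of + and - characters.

++---

m = 0, h(m) = 3 (+); new bracket [-1, 0]
m = -0.5, h(m) = 0.25 (+); new bracket [-1, -0.5]
m = -0.75, h(m) = -1.3125 (−); new bracket [-0.75, -0.5]
m = -0.625, h(m) = -0.5156 (−); new bracket [-0.625, -0.5]
m = -0.5625, h(m) = -0.1289 (−); new bracket [-0.5625, -0.5]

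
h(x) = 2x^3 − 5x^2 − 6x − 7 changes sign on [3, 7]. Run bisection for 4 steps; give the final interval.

h(5) = 88 > 0, so the root lies in [3, 5]
h(4) = 17 > 0, so the root lies in [3, 4]
h(3.5) = -3.5 < 0, so the root lies in [3.5, 4]
h(3.75) = 5.6562 > 0, so the root lies in [3.5, 3.75]

[3.5, 3.75]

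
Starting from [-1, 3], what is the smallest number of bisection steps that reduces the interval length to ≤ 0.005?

Width after n steps is 4/2^n. Need 2^n ≥ 4/0.005 = 800.
2^9 = 512 < 800 ≤ 2^10 = 1024, so n = 10.

10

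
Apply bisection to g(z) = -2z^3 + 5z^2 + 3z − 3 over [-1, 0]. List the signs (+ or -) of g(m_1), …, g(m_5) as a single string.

z = -0.5 gives g = -3, negative; keep [-1, -0.5]
z = -0.75 gives g = -1.59375, negative; keep [-1, -0.75]
z = -0.875 gives g = -0.457031, negative; keep [-1, -0.875]
z = -0.9375 gives g = 0.23, positive; keep [-0.9375, -0.875]
z = -0.90625 gives g = -0.1237, negative; keep [-0.9375, -0.90625]

---+-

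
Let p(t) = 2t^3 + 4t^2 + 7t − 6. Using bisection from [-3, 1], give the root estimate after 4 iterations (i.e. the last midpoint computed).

0.75

m = -1, p(m) = -11 (−); new bracket [-1, 1]
m = 0, p(m) = -6 (−); new bracket [0, 1]
m = 0.5, p(m) = -1.25 (−); new bracket [0.5, 1]
m = 0.75, p(m) = 2.3438 (+); new bracket [0.5, 0.75]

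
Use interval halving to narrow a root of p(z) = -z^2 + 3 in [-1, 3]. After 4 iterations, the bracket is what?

[1.5, 1.75]

p(1) = 2 > 0, so the root lies in [1, 3]
p(2) = -1 < 0, so the root lies in [1, 2]
p(1.5) = 0.75 > 0, so the root lies in [1.5, 2]
p(1.75) = -0.0625 < 0, so the root lies in [1.5, 1.75]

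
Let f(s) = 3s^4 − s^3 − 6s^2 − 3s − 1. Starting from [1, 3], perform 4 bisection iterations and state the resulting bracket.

[1.75, 1.875]

m = 2, f(m) = 9 (+); new bracket [1, 2]
m = 1.5, f(m) = -7.1875 (−); new bracket [1.5, 2]
m = 1.75, f(m) = -1.847656 (−); new bracket [1.75, 2]
m = 1.875, f(m) = 2.7683 (+); new bracket [1.75, 1.875]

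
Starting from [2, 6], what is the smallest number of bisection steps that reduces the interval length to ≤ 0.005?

10

Width after n steps is 4/2^n. Need 2^n ≥ 4/0.005 = 800.
2^9 = 512 < 800 ≤ 2^10 = 1024, so n = 10.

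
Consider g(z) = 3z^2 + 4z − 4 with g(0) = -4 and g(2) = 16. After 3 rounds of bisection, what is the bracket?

[0.5, 0.75]

g(1) = 3 > 0, so the root lies in [0, 1]
g(0.5) = -1.25 < 0, so the root lies in [0.5, 1]
g(0.75) = 0.6875 > 0, so the root lies in [0.5, 0.75]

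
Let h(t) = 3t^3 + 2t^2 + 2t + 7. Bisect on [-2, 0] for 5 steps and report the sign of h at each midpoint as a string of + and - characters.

h(-1) = 4 > 0, so the root lies in [-2, -1]
h(-1.5) = -1.625 < 0, so the root lies in [-1.5, -1]
h(-1.25) = 1.765625 > 0, so the root lies in [-1.5, -1.25]
h(-1.375) = 0.2324 > 0, so the root lies in [-1.5, -1.375]
h(-1.4375) = -0.6536 < 0, so the root lies in [-1.4375, -1.375]

+-++-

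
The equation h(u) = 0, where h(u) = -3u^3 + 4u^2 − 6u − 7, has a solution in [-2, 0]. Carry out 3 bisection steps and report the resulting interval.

[-0.75, -0.5]

m = -1, h(m) = 6 (+); new bracket [-1, 0]
m = -0.5, h(m) = -2.625 (−); new bracket [-1, -0.5]
m = -0.75, h(m) = 1.015625 (+); new bracket [-0.75, -0.5]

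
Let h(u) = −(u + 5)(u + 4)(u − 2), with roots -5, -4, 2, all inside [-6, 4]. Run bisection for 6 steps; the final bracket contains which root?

m = -1, h(m) = 36 (+); new bracket [-1, 4]
m = 1.5, h(m) = 17.875 (+); new bracket [1.5, 4]
m = 2.75, h(m) = -39.234375 (−); new bracket [1.5, 2.75]
m = 2.125, h(m) = -5.4551 (−); new bracket [1.5, 2.125]
m = 1.8125, h(m) = 7.4246 (+); new bracket [1.8125, 2.125]
m = 1.96875, h(m) = 1.2998 (+); new bracket [1.96875, 2.125]

2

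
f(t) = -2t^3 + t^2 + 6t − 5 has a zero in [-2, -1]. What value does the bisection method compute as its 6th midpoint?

-1.859375

t = -1.5 gives f = -5, negative; keep [-2, -1.5]
t = -1.75 gives f = -1.71875, negative; keep [-2, -1.75]
t = -1.875 gives f = 0.449219, positive; keep [-1.875, -1.75]
t = -1.8125 gives f = -0.6812, negative; keep [-1.875, -1.8125]
t = -1.84375 gives f = -0.1277, negative; keep [-1.875, -1.84375]
t = -1.859375 gives f = 0.1578, positive; keep [-1.859375, -1.84375]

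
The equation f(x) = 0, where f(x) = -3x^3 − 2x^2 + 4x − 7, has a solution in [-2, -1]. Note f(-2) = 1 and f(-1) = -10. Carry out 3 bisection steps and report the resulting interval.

[-2, -1.875]

f(-1.5) = -7.375 < 0, so the root lies in [-2, -1.5]
f(-1.75) = -4.046875 < 0, so the root lies in [-2, -1.75]
f(-1.875) = -1.755859 < 0, so the root lies in [-2, -1.875]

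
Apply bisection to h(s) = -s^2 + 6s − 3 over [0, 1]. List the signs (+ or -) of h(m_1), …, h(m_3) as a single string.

h(0.5) = -0.25 < 0, so the root lies in [0.5, 1]
h(0.75) = 0.9375 > 0, so the root lies in [0.5, 0.75]
h(0.625) = 0.359375 > 0, so the root lies in [0.5, 0.625]

-++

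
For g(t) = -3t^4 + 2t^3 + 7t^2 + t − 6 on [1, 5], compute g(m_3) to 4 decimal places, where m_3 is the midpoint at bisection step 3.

m = 3, g(m) = -129 (−); new bracket [1, 3]
m = 2, g(m) = -8 (−); new bracket [1, 2]
m = 1.5, g(m) = 2.8125 (+); new bracket [1.5, 2]

2.8125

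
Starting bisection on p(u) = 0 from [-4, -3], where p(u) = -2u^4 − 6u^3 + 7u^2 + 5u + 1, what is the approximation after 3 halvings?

p(-3.5) = 26.375 > 0, so the root lies in [-4, -3.5]
p(-3.75) = 1.585938 > 0, so the root lies in [-4, -3.75]
p(-3.875) = -15.090332 < 0, so the root lies in [-3.875, -3.75]

-3.875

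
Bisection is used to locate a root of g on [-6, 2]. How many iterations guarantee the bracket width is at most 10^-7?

27

Width after n steps is 8/2^n. Need 2^n ≥ 8/10^-7 = 80000000.
2^26 = 67108864 < 80000000 ≤ 2^27 = 134217728, so n = 27.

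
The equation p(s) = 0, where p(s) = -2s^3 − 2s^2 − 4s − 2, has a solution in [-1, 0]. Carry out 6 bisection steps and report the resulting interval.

[-0.578125, -0.5625]

p(-0.5) = -0.25 < 0, so the root lies in [-1, -0.5]
p(-0.75) = 0.71875 > 0, so the root lies in [-0.75, -0.5]
p(-0.625) = 0.207031 > 0, so the root lies in [-0.625, -0.5]
p(-0.5625) = -0.0269 < 0, so the root lies in [-0.625, -0.5625]
p(-0.59375) = 0.0886 > 0, so the root lies in [-0.59375, -0.5625]
p(-0.578125) = 0.0305 > 0, so the root lies in [-0.578125, -0.5625]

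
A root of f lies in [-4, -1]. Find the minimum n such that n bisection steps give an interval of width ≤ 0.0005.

13

Width after n steps is 3/2^n. Need 2^n ≥ 3/0.0005 = 6000.
2^12 = 4096 < 6000 ≤ 2^13 = 8192, so n = 13.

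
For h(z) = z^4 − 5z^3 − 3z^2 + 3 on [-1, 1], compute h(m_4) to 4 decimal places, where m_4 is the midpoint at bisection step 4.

z = 0 gives h = 3, positive; keep [0, 1]
z = 0.5 gives h = 1.6875, positive; keep [0.5, 1]
z = 0.75 gives h = -0.480469, negative; keep [0.5, 0.75]
z = 0.625 gives h = 0.76, positive; keep [0.625, 0.75]

0.7600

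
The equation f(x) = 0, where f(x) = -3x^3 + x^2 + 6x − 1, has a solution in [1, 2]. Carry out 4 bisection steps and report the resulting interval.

[1.5, 1.5625]

midpoint 1.5: f = 0.125 > 0 → [1.5, 2]
midpoint 1.75: f = -3.515625 < 0 → [1.5, 1.75]
midpoint 1.625: f = -1.482422 < 0 → [1.5, 1.625]
midpoint 1.5625: f = -0.6277 < 0 → [1.5, 1.5625]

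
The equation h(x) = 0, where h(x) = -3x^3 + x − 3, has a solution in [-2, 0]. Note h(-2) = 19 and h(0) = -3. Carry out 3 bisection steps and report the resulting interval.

[-1.25, -1]

h(-1) = -1 < 0, so the root lies in [-2, -1]
h(-1.5) = 5.625 > 0, so the root lies in [-1.5, -1]
h(-1.25) = 1.609375 > 0, so the root lies in [-1.25, -1]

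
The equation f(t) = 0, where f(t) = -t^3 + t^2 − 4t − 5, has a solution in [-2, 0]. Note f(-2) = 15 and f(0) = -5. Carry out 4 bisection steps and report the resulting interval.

m = -1, f(m) = 1 (+); new bracket [-1, 0]
m = -0.5, f(m) = -2.625 (−); new bracket [-1, -0.5]
m = -0.75, f(m) = -1.015625 (−); new bracket [-1, -0.75]
m = -0.875, f(m) = -0.0645 (−); new bracket [-1, -0.875]

[-1, -0.875]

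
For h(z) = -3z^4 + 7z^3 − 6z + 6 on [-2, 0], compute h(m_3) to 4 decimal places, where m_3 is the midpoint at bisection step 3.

m = -1, h(m) = 2 (+); new bracket [-2, -1]
m = -1.5, h(m) = -23.8125 (−); new bracket [-1.5, -1]
m = -1.25, h(m) = -7.496094 (−); new bracket [-1.25, -1]

-7.4961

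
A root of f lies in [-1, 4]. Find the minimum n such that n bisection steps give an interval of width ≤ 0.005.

10

Width after n steps is 5/2^n. Need 2^n ≥ 5/0.005 = 1000.
2^9 = 512 < 1000 ≤ 2^10 = 1024, so n = 10.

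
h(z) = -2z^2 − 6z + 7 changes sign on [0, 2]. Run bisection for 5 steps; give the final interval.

m = 1, h(m) = -1 (−); new bracket [0, 1]
m = 0.5, h(m) = 3.5 (+); new bracket [0.5, 1]
m = 0.75, h(m) = 1.375 (+); new bracket [0.75, 1]
m = 0.875, h(m) = 0.2188 (+); new bracket [0.875, 1]
m = 0.9375, h(m) = -0.3828 (−); new bracket [0.875, 0.9375]

[0.875, 0.9375]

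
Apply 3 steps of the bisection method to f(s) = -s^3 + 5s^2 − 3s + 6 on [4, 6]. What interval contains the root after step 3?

midpoint 5: f = -9 < 0 → [4, 5]
midpoint 4.5: f = 2.625 > 0 → [4.5, 5]
midpoint 4.75: f = -2.609375 < 0 → [4.5, 4.75]

[4.5, 4.75]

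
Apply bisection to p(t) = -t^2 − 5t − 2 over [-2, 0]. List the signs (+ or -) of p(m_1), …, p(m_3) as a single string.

m = -1, p(m) = 2 (+); new bracket [-1, 0]
m = -0.5, p(m) = 0.25 (+); new bracket [-0.5, 0]
m = -0.25, p(m) = -0.8125 (−); new bracket [-0.5, -0.25]

++-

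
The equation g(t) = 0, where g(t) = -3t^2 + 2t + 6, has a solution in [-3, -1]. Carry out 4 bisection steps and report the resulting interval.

g(-2) = -10 < 0, so the root lies in [-2, -1]
g(-1.5) = -3.75 < 0, so the root lies in [-1.5, -1]
g(-1.25) = -1.1875 < 0, so the root lies in [-1.25, -1]
g(-1.125) = -0.0469 < 0, so the root lies in [-1.125, -1]

[-1.125, -1]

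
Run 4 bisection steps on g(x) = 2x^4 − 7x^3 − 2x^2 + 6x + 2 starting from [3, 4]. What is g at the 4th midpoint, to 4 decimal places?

3.6438

g(3.5) = -1.5 < 0, so the root lies in [3.5, 4]
g(3.75) = 22.742188 > 0, so the root lies in [3.5, 3.75]
g(3.625) = 9.377441 > 0, so the root lies in [3.5, 3.625]
g(3.5625) = 3.6438 > 0, so the root lies in [3.5, 3.5625]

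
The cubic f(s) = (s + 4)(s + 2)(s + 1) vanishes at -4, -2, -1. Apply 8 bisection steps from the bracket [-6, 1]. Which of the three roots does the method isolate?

-4

midpoint -2.5: f = 1.125 > 0 → [-6, -2.5]
midpoint -4.25: f = -1.828125 < 0 → [-4.25, -2.5]
midpoint -3.375: f = 2.041016 > 0 → [-4.25, -3.375]
midpoint -3.8125: f = 0.9558 > 0 → [-4.25, -3.8125]
midpoint -4.03125: f = -0.1924 < 0 → [-4.03125, -3.8125]
midpoint -3.921875: f = 0.4387 > 0 → [-4.03125, -3.921875]
midpoint -3.9765625: f = 0.1379 > 0 → [-4.03125, -3.9765625]
midpoint -4.00390625: f = -0.0235 < 0 → [-4.00390625, -3.9765625]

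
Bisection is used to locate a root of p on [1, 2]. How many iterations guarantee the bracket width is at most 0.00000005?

Width after n steps is 1/2^n. Need 2^n ≥ 1/0.00000005 = 20000000.
2^24 = 16777216 < 20000000 ≤ 2^25 = 33554432, so n = 25.

25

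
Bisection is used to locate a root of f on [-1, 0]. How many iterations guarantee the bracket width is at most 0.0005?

Width after n steps is 1/2^n. Need 2^n ≥ 1/0.0005 = 2000.
2^10 = 1024 < 2000 ≤ 2^11 = 2048, so n = 11.

11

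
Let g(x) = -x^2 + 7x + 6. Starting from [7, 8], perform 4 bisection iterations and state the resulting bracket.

m = 7.5, g(m) = 2.25 (+); new bracket [7.5, 8]
m = 7.75, g(m) = 0.1875 (+); new bracket [7.75, 8]
m = 7.875, g(m) = -0.890625 (−); new bracket [7.75, 7.875]
m = 7.8125, g(m) = -0.3477 (−); new bracket [7.75, 7.8125]

[7.75, 7.8125]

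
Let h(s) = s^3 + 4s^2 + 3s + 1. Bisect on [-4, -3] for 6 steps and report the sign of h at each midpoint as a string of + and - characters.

--+--+

s = -3.5 gives h = -3.375, negative; keep [-3.5, -3]
s = -3.25 gives h = -0.828125, negative; keep [-3.25, -3]
s = -3.125 gives h = 0.169922, positive; keep [-3.25, -3.125]
s = -3.1875 gives h = -0.3074, negative; keep [-3.1875, -3.125]
s = -3.15625 gives h = -0.0634, negative; keep [-3.15625, -3.125]
s = -3.140625 gives h = 0.0546, positive; keep [-3.15625, -3.140625]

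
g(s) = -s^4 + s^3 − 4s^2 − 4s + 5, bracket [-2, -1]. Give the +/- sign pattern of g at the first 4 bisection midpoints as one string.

--++

midpoint -1.5: g = -6.4375 < 0 → [-1.5, -1]
midpoint -1.25: g = -0.644531 < 0 → [-1.25, -1]
midpoint -1.125: g = 1.411865 > 0 → [-1.25, -1.125]
midpoint -1.1875: g = 0.4463 > 0 → [-1.25, -1.1875]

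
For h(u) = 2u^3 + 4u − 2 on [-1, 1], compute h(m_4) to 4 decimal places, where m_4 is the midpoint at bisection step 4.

m = 0, h(m) = -2 (−); new bracket [0, 1]
m = 0.5, h(m) = 0.25 (+); new bracket [0, 0.5]
m = 0.25, h(m) = -0.96875 (−); new bracket [0.25, 0.5]
m = 0.375, h(m) = -0.3945 (−); new bracket [0.375, 0.5]

-0.3945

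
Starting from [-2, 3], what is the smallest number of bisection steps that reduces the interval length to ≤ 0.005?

10

Width after n steps is 5/2^n. Need 2^n ≥ 5/0.005 = 1000.
2^9 = 512 < 1000 ≤ 2^10 = 1024, so n = 10.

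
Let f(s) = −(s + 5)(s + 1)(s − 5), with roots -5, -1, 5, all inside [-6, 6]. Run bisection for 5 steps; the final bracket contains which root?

5

f(0) = 25 > 0, so the root lies in [0, 6]
f(3) = 64 > 0, so the root lies in [3, 6]
f(4.5) = 26.125 > 0, so the root lies in [4.5, 6]
f(5.25) = -16.0156 < 0, so the root lies in [4.5, 5.25]
f(4.875) = 7.252 > 0, so the root lies in [4.875, 5.25]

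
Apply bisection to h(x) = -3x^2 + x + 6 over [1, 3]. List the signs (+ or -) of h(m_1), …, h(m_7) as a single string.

-+--+-+

x = 2 gives h = -4, negative; keep [1, 2]
x = 1.5 gives h = 0.75, positive; keep [1.5, 2]
x = 1.75 gives h = -1.4375, negative; keep [1.5, 1.75]
x = 1.625 gives h = -0.2969, negative; keep [1.5, 1.625]
x = 1.5625 gives h = 0.2383, positive; keep [1.5625, 1.625]
x = 1.59375 gives h = -0.0264, negative; keep [1.5625, 1.59375]
x = 1.578125 gives h = 0.1067, positive; keep [1.578125, 1.59375]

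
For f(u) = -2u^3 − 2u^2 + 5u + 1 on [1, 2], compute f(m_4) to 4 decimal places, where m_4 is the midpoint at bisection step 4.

m = 1.5, f(m) = -2.75 (−); new bracket [1, 1.5]
m = 1.25, f(m) = 0.21875 (+); new bracket [1.25, 1.5]
m = 1.375, f(m) = -1.105469 (−); new bracket [1.25, 1.375]
m = 1.3125, f(m) = -0.4048 (−); new bracket [1.25, 1.3125]

-0.4048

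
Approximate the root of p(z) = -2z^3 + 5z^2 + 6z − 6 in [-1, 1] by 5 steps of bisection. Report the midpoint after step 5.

0.6875

m = 0, p(m) = -6 (−); new bracket [0, 1]
m = 0.5, p(m) = -2 (−); new bracket [0.5, 1]
m = 0.75, p(m) = 0.46875 (+); new bracket [0.5, 0.75]
m = 0.625, p(m) = -0.7852 (−); new bracket [0.625, 0.75]
m = 0.6875, p(m) = -0.1616 (−); new bracket [0.6875, 0.75]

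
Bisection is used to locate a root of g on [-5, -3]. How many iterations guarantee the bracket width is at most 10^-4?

15

Width after n steps is 2/2^n. Need 2^n ≥ 2/10^-4 = 20000.
2^14 = 16384 < 20000 ≤ 2^15 = 32768, so n = 15.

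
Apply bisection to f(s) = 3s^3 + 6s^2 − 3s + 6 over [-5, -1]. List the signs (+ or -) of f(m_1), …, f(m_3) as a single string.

-++

m = -3, f(m) = -12 (−); new bracket [-3, -1]
m = -2, f(m) = 12 (+); new bracket [-3, -2]
m = -2.5, f(m) = 4.125 (+); new bracket [-3, -2.5]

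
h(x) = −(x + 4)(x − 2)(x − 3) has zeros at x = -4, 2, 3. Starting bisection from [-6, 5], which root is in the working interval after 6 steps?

x = -0.5 gives h = -30.625, negative; keep [-6, -0.5]
x = -3.25 gives h = -24.609375, negative; keep [-6, -3.25]
x = -4.625 gives h = 31.572266, positive; keep [-4.625, -3.25]
x = -3.9375 gives h = -2.5745, negative; keep [-4.625, -3.9375]
x = -4.28125 gives h = 12.8631, positive; keep [-4.28125, -3.9375]
x = -4.109375 gives h = 4.7506, positive; keep [-4.109375, -3.9375]

-4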